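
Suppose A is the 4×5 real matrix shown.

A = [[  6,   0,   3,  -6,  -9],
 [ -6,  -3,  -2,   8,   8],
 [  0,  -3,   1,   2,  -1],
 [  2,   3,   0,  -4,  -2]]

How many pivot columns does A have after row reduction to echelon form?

Row reduce to echelon form.
R2 ← R2 + R1: [0, -3, 1, 2, -1]
R4 ← R4 − (1/3)·R1: [0, 3, -1, -2, 1]
R3 ← R3 − R2: [0, 0, 0, 0, 0]
R4 ← R4 + R2: [0, 0, 0, 0, 0]
Echelon form has 2 nonzero rows, so rank(A) = 2.
Each nonzero row contributes one pivot column: 2 pivot columns.

2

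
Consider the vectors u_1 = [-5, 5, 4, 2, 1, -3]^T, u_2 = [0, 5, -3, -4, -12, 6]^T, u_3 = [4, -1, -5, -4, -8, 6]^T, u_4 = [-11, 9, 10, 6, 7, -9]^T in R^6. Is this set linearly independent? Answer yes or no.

Form the matrix with these vectors as rows and row reduce.
R3 ← R3 + (4/5)·R1: [0, 3, -9/5, -12/5, -36/5, 18/5]
R4 ← R4 − (11/5)·R1: [0, -2, 6/5, 8/5, 24/5, -12/5]
R3 ← R3 − (3/5)·R2: [0, 0, 0, 0, 0, 0]
R4 ← R4 + (2/5)·R2: [0, 0, 0, 0, 0, 0]
2 nonzero rows, so the 4 vectors span a space of dimension 2.
Since 2 < 4, the vectors are linearly dependent.

no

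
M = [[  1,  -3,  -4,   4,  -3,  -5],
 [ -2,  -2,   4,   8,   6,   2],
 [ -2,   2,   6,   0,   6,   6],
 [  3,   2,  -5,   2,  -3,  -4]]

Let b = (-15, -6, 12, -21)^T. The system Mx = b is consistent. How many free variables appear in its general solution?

Row reduce the augmented matrix [M | b].
R2 ← R2 + (2)·R1: [0, -8, -4, 16, 0, -8, -36]
R3 ← R3 + (2)·R1: [0, -4, -2, 8, 0, -4, -18]
R4 ← R4 − (3)·R1: [0, 11, 7, -10, 6, 11, 24]
R3 ← R3 − (1/2)·R2: [0, 0, 0, 0, 0, 0, 0]
R4 ← R4 + (11/8)·R2: [0, 0, 3/2, 12, 6, 0, -51/2]
Swap R3 ↔ R4
The echelon form has 3 nonzero rows, and every pivot lies in the first 6 columns, so rank(M) = rank([M|b]) = 3.
The system is consistent.
Free variables = (unknowns) − (rank) = 6 − 3 = 3.

3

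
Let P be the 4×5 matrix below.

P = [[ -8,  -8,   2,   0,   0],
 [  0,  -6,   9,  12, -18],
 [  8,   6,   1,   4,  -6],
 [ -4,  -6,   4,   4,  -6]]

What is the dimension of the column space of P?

Row reduce to echelon form.
R3 ← R3 + R1: [0, -2, 3, 4, -6]
R4 ← R4 − (1/2)·R1: [0, -2, 3, 4, -6]
R3 ← R3 − (1/3)·R2: [0, 0, 0, 0, 0]
R4 ← R4 − (1/3)·R2: [0, 0, 0, 0, 0]
Echelon form has 2 nonzero rows, so rank(P) = 2.
The column space has dimension equal to the rank: 2.

2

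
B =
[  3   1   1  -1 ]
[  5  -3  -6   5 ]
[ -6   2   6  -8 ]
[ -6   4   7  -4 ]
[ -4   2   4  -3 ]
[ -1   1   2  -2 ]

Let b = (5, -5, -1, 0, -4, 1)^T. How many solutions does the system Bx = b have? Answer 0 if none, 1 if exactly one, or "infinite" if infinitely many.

Row reduce the augmented matrix [B | b].
R2 ← R2 − (5/3)·R1: [0, -14/3, -23/3, 20/3, -40/3]
R3 ← R3 + (2)·R1: [0, 4, 8, -10, 9]
R4 ← R4 + (2)·R1: [0, 6, 9, -6, 10]
R5 ← R5 + (4/3)·R1: [0, 10/3, 16/3, -13/3, 8/3]
R6 ← R6 + (1/3)·R1: [0, 4/3, 7/3, -7/3, 8/3]
R3 ← R3 + (6/7)·R2: [0, 0, 10/7, -30/7, -17/7]
R4 ← R4 + (9/7)·R2: [0, 0, -6/7, 18/7, -50/7]
R5 ← R5 + (5/7)·R2: [0, 0, -1/7, 3/7, -48/7]
R6 ← R6 + (2/7)·R2: [0, 0, 1/7, -3/7, -8/7]
R4 ← R4 + (3/5)·R3: [0, 0, 0, 0, -43/5]
R5 ← R5 + (1/10)·R3: [0, 0, 0, 0, -71/10]
R6 ← R6 − (1/10)·R3: [0, 0, 0, 0, -9/10]
R5 ← R5 − (71/86)·R4: [0, 0, 0, 0, 0]
R6 ← R6 − (9/86)·R4: [0, 0, 0, 0, 0]
The echelon form has 4 nonzero rows; the last pivot sits in the augmented column, so rank(B) = 3 but rank([B|b]) = 4.
Since the ranks differ, the system is inconsistent.
It has no solutions.

0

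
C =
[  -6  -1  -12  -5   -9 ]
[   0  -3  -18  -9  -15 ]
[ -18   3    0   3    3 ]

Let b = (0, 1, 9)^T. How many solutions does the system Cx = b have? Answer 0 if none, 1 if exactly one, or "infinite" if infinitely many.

Row reduce the augmented matrix [C | b].
R3 ← R3 − (3)·R1: [0, 6, 36, 18, 30, 9]
R3 ← R3 + (2)·R2: [0, 0, 0, 0, 0, 11]
The echelon form has 3 nonzero rows; the last pivot sits in the augmented column, so rank(C) = 2 but rank([C|b]) = 3.
Since the ranks differ, the system is inconsistent.
It has no solutions.

0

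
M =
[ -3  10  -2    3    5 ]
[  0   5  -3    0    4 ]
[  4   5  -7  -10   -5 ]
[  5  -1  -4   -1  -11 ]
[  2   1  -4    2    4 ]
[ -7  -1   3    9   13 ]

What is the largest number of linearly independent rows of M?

Row reduce to echelon form.
R3 ← R3 + (4/3)·R1: [0, 55/3, -29/3, -6, 5/3]
R4 ← R4 + (5/3)·R1: [0, 47/3, -22/3, 4, -8/3]
R5 ← R5 + (2/3)·R1: [0, 23/3, -16/3, 4, 22/3]
R6 ← R6 − (7/3)·R1: [0, -73/3, 23/3, 2, 4/3]
R3 ← R3 − (11/3)·R2: [0, 0, 4/3, -6, -13]
R4 ← R4 − (47/15)·R2: [0, 0, 31/15, 4, -76/5]
R5 ← R5 − (23/15)·R2: [0, 0, -11/15, 4, 6/5]
R6 ← R6 + (73/15)·R2: [0, 0, -104/15, 2, 104/5]
R4 ← R4 − (31/20)·R3: [0, 0, 0, 133/10, 99/20]
R5 ← R5 + (11/20)·R3: [0, 0, 0, 7/10, -119/20]
R6 ← R6 + (26/5)·R3: [0, 0, 0, -146/5, -234/5]
R5 ← R5 − (1/19)·R4: [0, 0, 0, 0, -118/19]
R6 ← R6 + (292/133)·R4: [0, 0, 0, 0, -4779/133]
R6 ← R6 − (81/14)·R5: [0, 0, 0, 0, 0]
Echelon form has 5 nonzero rows, so rank(M) = 5.
The rank gives the maximum number of linearly independent rows: 5.

5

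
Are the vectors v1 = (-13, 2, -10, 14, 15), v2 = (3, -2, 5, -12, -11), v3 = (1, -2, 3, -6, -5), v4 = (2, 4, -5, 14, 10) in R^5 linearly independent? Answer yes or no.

yes

Form the matrix with these vectors as rows and row reduce.
R2 ← R2 + (3/13)·R1: [0, -20/13, 35/13, -114/13, -98/13]
R3 ← R3 + (1/13)·R1: [0, -24/13, 29/13, -64/13, -50/13]
R4 ← R4 + (2/13)·R1: [0, 56/13, -85/13, 210/13, 160/13]
R3 ← R3 − (6/5)·R2: [0, 0, -1, 28/5, 26/5]
R4 ← R4 + (14/5)·R2: [0, 0, 1, -42/5, -44/5]
R4 ← R4 + R3: [0, 0, 0, -14/5, -18/5]
4 nonzero rows, so the 4 vectors span a space of dimension 4.
Since 4 = 4, the vectors are linearly independent.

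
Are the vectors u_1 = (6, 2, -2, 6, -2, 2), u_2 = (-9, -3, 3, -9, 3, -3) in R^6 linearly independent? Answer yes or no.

no

Form the matrix with these vectors as rows and row reduce.
R2 ← R2 + (3/2)·R1: [0, 0, 0, 0, 0, 0]
1 nonzero row, so the 2 vectors span a space of dimension 1.
Since 1 < 2, the vectors are linearly dependent.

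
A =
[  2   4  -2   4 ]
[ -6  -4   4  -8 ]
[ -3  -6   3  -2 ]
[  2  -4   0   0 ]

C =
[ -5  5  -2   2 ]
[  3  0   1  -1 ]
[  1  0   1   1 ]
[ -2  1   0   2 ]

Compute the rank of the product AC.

First compute AC:
[[ -8,  14,  -2,   6],
 [ 38, -38,  12, -20],
 [  4, -17,   3,  -1],
 [-22,  10,  -8,   8]]
Now row reduce the product.
R2 ← R2 + (19/4)·R1: [0, 57/2, 5/2, 17/2]
R3 ← R3 + (1/2)·R1: [0, -10, 2, 2]
R4 ← R4 − (11/4)·R1: [0, -57/2, -5/2, -17/2]
R3 ← R3 + (20/57)·R2: [0, 0, 164/57, 284/57]
R4 ← R4 + R2: [0, 0, 0, 0]
3 nonzero rows, so rank(AC) = 3.

3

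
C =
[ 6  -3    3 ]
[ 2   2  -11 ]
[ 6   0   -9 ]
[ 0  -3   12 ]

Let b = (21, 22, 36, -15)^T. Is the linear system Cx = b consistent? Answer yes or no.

yes

Row reduce the augmented matrix [C | b].
R2 ← R2 − (1/3)·R1: [0, 3, -12, 15]
R3 ← R3 − R1: [0, 3, -12, 15]
R3 ← R3 − R2: [0, 0, 0, 0]
R4 ← R4 + R2: [0, 0, 0, 0]
The echelon form has 2 nonzero rows, and every pivot lies in the first 3 columns, so rank(C) = rank([C|b]) = 2.
The system is consistent.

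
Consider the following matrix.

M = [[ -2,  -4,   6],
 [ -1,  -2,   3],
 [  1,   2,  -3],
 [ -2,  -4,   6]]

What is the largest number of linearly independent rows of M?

Row reduce to echelon form.
R2 ← R2 − (1/2)·R1: [0, 0, 0]
R3 ← R3 + (1/2)·R1: [0, 0, 0]
R4 ← R4 − R1: [0, 0, 0]
Echelon form has 1 nonzero row, so rank(M) = 1.
The rank gives the maximum number of linearly independent rows: 1.

1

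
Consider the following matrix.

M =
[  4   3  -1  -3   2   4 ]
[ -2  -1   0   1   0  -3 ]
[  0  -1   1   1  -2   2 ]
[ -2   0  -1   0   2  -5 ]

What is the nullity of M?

4

Row reduce to echelon form.
R2 ← R2 + (1/2)·R1: [0, 1/2, -1/2, -1/2, 1, -1]
R4 ← R4 + (1/2)·R1: [0, 3/2, -3/2, -3/2, 3, -3]
R3 ← R3 + (2)·R2: [0, 0, 0, 0, 0, 0]
R4 ← R4 − (3)·R2: [0, 0, 0, 0, 0, 0]
2 nonzero rows, so rank(M) = 2.
M has 6 columns; by rank–nullity, nullity = 6 − 2 = 4.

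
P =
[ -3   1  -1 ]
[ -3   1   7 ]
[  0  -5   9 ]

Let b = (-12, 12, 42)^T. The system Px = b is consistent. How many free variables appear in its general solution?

Row reduce the augmented matrix [P | b].
R2 ← R2 − R1: [0, 0, 8, 24]
Swap R2 ↔ R3
The echelon form has 3 nonzero rows, and every pivot lies in the first 3 columns, so rank(P) = rank([P|b]) = 3.
The system is consistent.
Free variables = (unknowns) − (rank) = 3 − 3 = 0.

0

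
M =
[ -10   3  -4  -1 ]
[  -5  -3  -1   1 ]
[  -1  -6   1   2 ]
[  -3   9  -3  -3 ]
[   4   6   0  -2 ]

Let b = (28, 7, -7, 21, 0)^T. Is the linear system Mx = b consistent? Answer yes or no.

Row reduce the augmented matrix [M | b].
R2 ← R2 − (1/2)·R1: [0, -9/2, 1, 3/2, -7]
R3 ← R3 − (1/10)·R1: [0, -63/10, 7/5, 21/10, -49/5]
R4 ← R4 − (3/10)·R1: [0, 81/10, -9/5, -27/10, 63/5]
R5 ← R5 + (2/5)·R1: [0, 36/5, -8/5, -12/5, 56/5]
R3 ← R3 − (7/5)·R2: [0, 0, 0, 0, 0]
R4 ← R4 + (9/5)·R2: [0, 0, 0, 0, 0]
R5 ← R5 + (8/5)·R2: [0, 0, 0, 0, 0]
The echelon form has 2 nonzero rows, and every pivot lies in the first 4 columns, so rank(M) = rank([M|b]) = 2.
The system is consistent.

yes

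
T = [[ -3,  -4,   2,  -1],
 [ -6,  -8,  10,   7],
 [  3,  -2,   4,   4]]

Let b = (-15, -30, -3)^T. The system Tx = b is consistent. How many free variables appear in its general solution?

1

Row reduce the augmented matrix [T | b].
R2 ← R2 − (2)·R1: [0, 0, 6, 9, 0]
R3 ← R3 + R1: [0, -6, 6, 3, -18]
Swap R2 ↔ R3
The echelon form has 3 nonzero rows, and every pivot lies in the first 4 columns, so rank(T) = rank([T|b]) = 3.
The system is consistent.
Free variables = (unknowns) − (rank) = 4 − 3 = 1.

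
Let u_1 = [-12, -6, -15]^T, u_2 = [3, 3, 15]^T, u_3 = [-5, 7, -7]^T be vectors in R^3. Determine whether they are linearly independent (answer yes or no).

Form the matrix with these vectors as rows and row reduce.
R2 ← R2 + (1/4)·R1: [0, 3/2, 45/4]
R3 ← R3 − (5/12)·R1: [0, 19/2, -3/4]
R3 ← R3 − (19/3)·R2: [0, 0, -72]
3 nonzero rows, so the 3 vectors span a space of dimension 3.
Since 3 = 3, the vectors are linearly independent.

yes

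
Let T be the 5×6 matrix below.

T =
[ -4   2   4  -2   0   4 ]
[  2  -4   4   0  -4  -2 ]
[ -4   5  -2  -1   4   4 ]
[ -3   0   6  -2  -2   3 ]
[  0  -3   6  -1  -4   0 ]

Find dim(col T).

2

Row reduce to echelon form.
R2 ← R2 + (1/2)·R1: [0, -3, 6, -1, -4, 0]
R3 ← R3 − R1: [0, 3, -6, 1, 4, 0]
R4 ← R4 − (3/4)·R1: [0, -3/2, 3, -1/2, -2, 0]
R3 ← R3 + R2: [0, 0, 0, 0, 0, 0]
R4 ← R4 − (1/2)·R2: [0, 0, 0, 0, 0, 0]
R5 ← R5 − R2: [0, 0, 0, 0, 0, 0]
Echelon form has 2 nonzero rows, so rank(T) = 2.
The column space has dimension equal to the rank: 2.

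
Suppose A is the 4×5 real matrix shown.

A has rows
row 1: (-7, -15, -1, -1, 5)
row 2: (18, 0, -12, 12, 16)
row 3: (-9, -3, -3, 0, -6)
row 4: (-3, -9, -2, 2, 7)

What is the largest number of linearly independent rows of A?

Row reduce to echelon form.
R2 ← R2 + (18/7)·R1: [0, -270/7, -102/7, 66/7, 202/7]
R3 ← R3 − (9/7)·R1: [0, 114/7, -12/7, 9/7, -87/7]
R4 ← R4 − (3/7)·R1: [0, -18/7, -11/7, 17/7, 34/7]
R3 ← R3 + (19/45)·R2: [0, 0, -118/15, 79/15, -11/45]
R4 ← R4 − (1/15)·R2: [0, 0, -3/5, 9/5, 44/15]
R4 ← R4 − (9/118)·R3: [0, 0, 0, 165/118, 1045/354]
Echelon form has 4 nonzero rows, so rank(A) = 4.
The rank gives the maximum number of linearly independent rows: 4.

4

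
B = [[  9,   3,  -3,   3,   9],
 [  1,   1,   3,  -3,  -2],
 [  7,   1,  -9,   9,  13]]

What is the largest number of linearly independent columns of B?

Row reduce to echelon form.
R2 ← R2 − (1/9)·R1: [0, 2/3, 10/3, -10/3, -3]
R3 ← R3 − (7/9)·R1: [0, -4/3, -20/3, 20/3, 6]
R3 ← R3 + (2)·R2: [0, 0, 0, 0, 0]
Echelon form has 2 nonzero rows, so rank(B) = 2.
The rank gives the maximum number of linearly independent columns: 2.

2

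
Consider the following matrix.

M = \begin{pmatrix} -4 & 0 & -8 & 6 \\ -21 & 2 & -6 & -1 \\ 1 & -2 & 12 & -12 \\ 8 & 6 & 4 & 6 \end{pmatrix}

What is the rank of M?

Row reduce to echelon form.
R2 ← R2 − (21/4)·R1: [0, 2, 36, -65/2]
R3 ← R3 + (1/4)·R1: [0, -2, 10, -21/2]
R4 ← R4 + (2)·R1: [0, 6, -12, 18]
R3 ← R3 + R2: [0, 0, 46, -43]
R4 ← R4 − (3)·R2: [0, 0, -120, 231/2]
R4 ← R4 + (60/23)·R3: [0, 0, 0, 153/46]
Echelon form has 4 nonzero rows, so rank(M) = 4.

4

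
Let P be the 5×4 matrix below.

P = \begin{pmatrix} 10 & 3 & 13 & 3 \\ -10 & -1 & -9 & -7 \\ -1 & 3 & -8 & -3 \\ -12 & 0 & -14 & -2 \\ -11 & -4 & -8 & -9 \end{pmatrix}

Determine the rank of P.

4

Row reduce to echelon form.
R2 ← R2 + R1: [0, 2, 4, -4]
R3 ← R3 + (1/10)·R1: [0, 33/10, -67/10, -27/10]
R4 ← R4 + (6/5)·R1: [0, 18/5, 8/5, 8/5]
R5 ← R5 + (11/10)·R1: [0, -7/10, 63/10, -57/10]
R3 ← R3 − (33/20)·R2: [0, 0, -133/10, 39/10]
R4 ← R4 − (9/5)·R2: [0, 0, -28/5, 44/5]
R5 ← R5 + (7/20)·R2: [0, 0, 77/10, -71/10]
R4 ← R4 − (8/19)·R3: [0, 0, 0, 136/19]
R5 ← R5 + (11/19)·R3: [0, 0, 0, -92/19]
R5 ← R5 + (23/34)·R4: [0, 0, 0, 0]
Echelon form has 4 nonzero rows, so rank(P) = 4.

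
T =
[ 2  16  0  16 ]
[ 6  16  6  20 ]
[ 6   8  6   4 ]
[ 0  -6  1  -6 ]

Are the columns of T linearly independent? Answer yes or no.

Row reduce T to echelon form.
R2 ← R2 − (3)·R1: [0, -32, 6, -28]
R3 ← R3 − (3)·R1: [0, -40, 6, -44]
R3 ← R3 − (5/4)·R2: [0, 0, -3/2, -9]
R4 ← R4 − (3/16)·R2: [0, 0, -1/8, -3/4]
R4 ← R4 − (1/12)·R3: [0, 0, 0, 0]
3 pivots among 4 columns.
Only 3 < 4 pivot columns, so the columns are linearly dependent.

no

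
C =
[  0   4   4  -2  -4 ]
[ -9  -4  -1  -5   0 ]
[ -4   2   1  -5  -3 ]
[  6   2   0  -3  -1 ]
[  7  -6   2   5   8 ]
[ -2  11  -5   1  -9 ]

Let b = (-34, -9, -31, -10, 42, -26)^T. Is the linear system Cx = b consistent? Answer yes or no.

yes

Row reduce the augmented matrix [C | b].
Swap R1 ↔ R2
R3 ← R3 − (4/9)·R1: [0, 34/9, 13/9, -25/9, -3, -27]
R4 ← R4 + (2/3)·R1: [0, -2/3, -2/3, -19/3, -1, -16]
R5 ← R5 + (7/9)·R1: [0, -82/9, 11/9, 10/9, 8, 35]
R6 ← R6 − (2/9)·R1: [0, 107/9, -43/9, 19/9, -9, -24]
R3 ← R3 − (17/18)·R2: [0, 0, -7/3, -8/9, 7/9, 46/9]
R4 ← R4 + (1/6)·R2: [0, 0, 0, -20/3, -5/3, -65/3]
R5 ← R5 + (41/18)·R2: [0, 0, 31/3, -31/9, -10/9, -382/9]
R6 ← R6 − (107/36)·R2: [0, 0, -50/3, 145/18, 26/9, 1387/18]
R5 ← R5 + (31/7)·R3: [0, 0, 0, -155/21, 7/3, -416/21]
R6 ← R6 − (50/7)·R3: [0, 0, 0, 605/42, -8/3, 1703/42]
R5 ← R5 − (31/28)·R4: [0, 0, 0, 0, 117/28, 117/28]
R6 ← R6 + (121/56)·R4: [0, 0, 0, 0, -351/56, -351/56]
R6 ← R6 + (3/2)·R5: [0, 0, 0, 0, 0, 0]
The echelon form has 5 nonzero rows, and every pivot lies in the first 5 columns, so rank(C) = rank([C|b]) = 5.
The system is consistent.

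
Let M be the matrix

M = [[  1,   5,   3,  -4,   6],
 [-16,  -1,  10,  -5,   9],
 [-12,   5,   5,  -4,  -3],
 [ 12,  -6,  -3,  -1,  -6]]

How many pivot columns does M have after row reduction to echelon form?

4

Row reduce to echelon form.
R2 ← R2 + (16)·R1: [0, 79, 58, -69, 105]
R3 ← R3 + (12)·R1: [0, 65, 41, -52, 69]
R4 ← R4 − (12)·R1: [0, -66, -39, 47, -78]
R3 ← R3 − (65/79)·R2: [0, 0, -531/79, 377/79, -1374/79]
R4 ← R4 + (66/79)·R2: [0, 0, 747/79, -841/79, 768/79]
R4 ← R4 + (83/59)·R3: [0, 0, 0, -232/59, -870/59]
Echelon form has 4 nonzero rows, so rank(M) = 4.
Each nonzero row contributes one pivot column: 4 pivot columns.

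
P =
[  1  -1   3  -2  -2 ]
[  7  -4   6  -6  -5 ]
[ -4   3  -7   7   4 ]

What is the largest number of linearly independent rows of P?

3

Row reduce to echelon form.
R2 ← R2 − (7)·R1: [0, 3, -15, 8, 9]
R3 ← R3 + (4)·R1: [0, -1, 5, -1, -4]
R3 ← R3 + (1/3)·R2: [0, 0, 0, 5/3, -1]
Echelon form has 3 nonzero rows, so rank(P) = 3.
The rank gives the maximum number of linearly independent rows: 3.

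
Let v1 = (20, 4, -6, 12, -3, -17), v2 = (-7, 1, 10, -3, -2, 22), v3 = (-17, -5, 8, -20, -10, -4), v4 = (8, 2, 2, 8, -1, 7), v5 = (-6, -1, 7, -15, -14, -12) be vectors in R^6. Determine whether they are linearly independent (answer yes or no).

yes

Form the matrix with these vectors as rows and row reduce.
R2 ← R2 + (7/20)·R1: [0, 12/5, 79/10, 6/5, -61/20, 321/20]
R3 ← R3 + (17/20)·R1: [0, -8/5, 29/10, -49/5, -251/20, -369/20]
R4 ← R4 − (2/5)·R1: [0, 2/5, 22/5, 16/5, 1/5, 69/5]
R5 ← R5 + (3/10)·R1: [0, 1/5, 26/5, -57/5, -149/10, -171/10]
R3 ← R3 + (2/3)·R2: [0, 0, 49/6, -9, -175/12, -31/4]
R4 ← R4 − (1/6)·R2: [0, 0, 37/12, 3, 17/24, 89/8]
R5 ← R5 − (1/12)·R2: [0, 0, 109/24, -23/2, -703/48, -295/16]
R4 ← R4 − (37/98)·R3: [0, 0, 0, 627/98, 87/14, 1377/98]
R5 ← R5 − (109/196)·R3: [0, 0, 0, -1273/196, -183/28, -2769/196]
R5 ← R5 + (67/66)·R4: [0, 0, 0, 0, -5/22, 3/22]
5 nonzero rows, so the 5 vectors span a space of dimension 5.
Since 5 = 5, the vectors are linearly independent.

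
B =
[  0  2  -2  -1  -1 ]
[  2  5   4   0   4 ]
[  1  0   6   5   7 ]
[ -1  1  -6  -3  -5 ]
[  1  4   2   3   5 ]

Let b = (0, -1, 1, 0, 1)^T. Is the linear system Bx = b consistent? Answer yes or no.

Row reduce the augmented matrix [B | b].
Swap R1 ↔ R2
R3 ← R3 − (1/2)·R1: [0, -5/2, 4, 5, 5, 3/2]
R4 ← R4 + (1/2)·R1: [0, 7/2, -4, -3, -3, -1/2]
R5 ← R5 − (1/2)·R1: [0, 3/2, 0, 3, 3, 3/2]
R3 ← R3 + (5/4)·R2: [0, 0, 3/2, 15/4, 15/4, 3/2]
R4 ← R4 − (7/4)·R2: [0, 0, -1/2, -5/4, -5/4, -1/2]
R5 ← R5 − (3/4)·R2: [0, 0, 3/2, 15/4, 15/4, 3/2]
R4 ← R4 + (1/3)·R3: [0, 0, 0, 0, 0, 0]
R5 ← R5 − R3: [0, 0, 0, 0, 0, 0]
The echelon form has 3 nonzero rows, and every pivot lies in the first 5 columns, so rank(B) = rank([B|b]) = 3.
The system is consistent.

yes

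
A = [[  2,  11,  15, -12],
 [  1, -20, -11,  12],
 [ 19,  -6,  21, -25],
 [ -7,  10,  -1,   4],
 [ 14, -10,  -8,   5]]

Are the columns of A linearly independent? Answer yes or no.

Row reduce A to echelon form.
R2 ← R2 − (1/2)·R1: [0, -51/2, -37/2, 18]
R3 ← R3 − (19/2)·R1: [0, -221/2, -243/2, 89]
R4 ← R4 + (7/2)·R1: [0, 97/2, 103/2, -38]
R5 ← R5 − (7)·R1: [0, -87, -113, 89]
R3 ← R3 − (13/3)·R2: [0, 0, -124/3, 11]
R4 ← R4 + (97/51)·R2: [0, 0, 832/51, -64/17]
R5 ← R5 − (58/17)·R2: [0, 0, -848/17, 469/17]
R4 ← R4 + (208/527)·R3: [0, 0, 0, 304/527]
R5 ← R5 − (636/527)·R3: [0, 0, 0, 7543/527]
R5 ← R5 − (397/16)·R4: [0, 0, 0, 0]
4 pivots among 4 columns.
Every column is a pivot column, so the columns are linearly independent.

yes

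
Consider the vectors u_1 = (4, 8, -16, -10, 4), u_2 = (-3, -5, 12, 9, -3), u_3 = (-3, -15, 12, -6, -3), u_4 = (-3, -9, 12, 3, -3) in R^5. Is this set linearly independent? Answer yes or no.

no

Form the matrix with these vectors as rows and row reduce.
R2 ← R2 + (3/4)·R1: [0, 1, 0, 3/2, 0]
R3 ← R3 + (3/4)·R1: [0, -9, 0, -27/2, 0]
R4 ← R4 + (3/4)·R1: [0, -3, 0, -9/2, 0]
R3 ← R3 + (9)·R2: [0, 0, 0, 0, 0]
R4 ← R4 + (3)·R2: [0, 0, 0, 0, 0]
2 nonzero rows, so the 4 vectors span a space of dimension 2.
Since 2 < 4, the vectors are linearly dependent.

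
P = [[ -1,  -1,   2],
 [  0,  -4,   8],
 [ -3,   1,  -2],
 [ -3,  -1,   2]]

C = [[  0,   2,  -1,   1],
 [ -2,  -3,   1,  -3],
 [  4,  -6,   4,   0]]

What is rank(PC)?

First compute PC:
[[ 10, -11,   8,   2],
 [ 40, -36,  28,  12],
 [-10,   3,  -4,  -6],
 [ 10, -15,  10,   0]]
Now row reduce the product.
R2 ← R2 − (4)·R1: [0, 8, -4, 4]
R3 ← R3 + R1: [0, -8, 4, -4]
R4 ← R4 − R1: [0, -4, 2, -2]
R3 ← R3 + R2: [0, 0, 0, 0]
R4 ← R4 + (1/2)·R2: [0, 0, 0, 0]
2 nonzero rows, so rank(PC) = 2.

2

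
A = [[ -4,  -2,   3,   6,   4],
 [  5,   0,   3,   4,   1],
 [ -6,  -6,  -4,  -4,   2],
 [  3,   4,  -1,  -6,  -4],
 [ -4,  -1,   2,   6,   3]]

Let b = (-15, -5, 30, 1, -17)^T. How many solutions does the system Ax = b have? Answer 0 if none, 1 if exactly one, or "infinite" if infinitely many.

Row reduce the augmented matrix [A | b].
R2 ← R2 + (5/4)·R1: [0, -5/2, 27/4, 23/2, 6, -95/4]
R3 ← R3 − (3/2)·R1: [0, -3, -17/2, -13, -4, 105/2]
R4 ← R4 + (3/4)·R1: [0, 5/2, 5/4, -3/2, -1, -41/4]
R5 ← R5 − R1: [0, 1, -1, 0, -1, -2]
R3 ← R3 − (6/5)·R2: [0, 0, -83/5, -134/5, -56/5, 81]
R4 ← R4 + R2: [0, 0, 8, 10, 5, -34]
R5 ← R5 + (2/5)·R2: [0, 0, 17/10, 23/5, 7/5, -23/2]
R4 ← R4 + (40/83)·R3: [0, 0, 0, -242/83, -33/83, 418/83]
R5 ← R5 + (17/166)·R3: [0, 0, 0, 154/83, 21/83, -266/83]
R5 ← R5 + (7/11)·R4: [0, 0, 0, 0, 0, 0]
The echelon form has 4 nonzero rows, and every pivot lies in the first 5 columns, so rank(A) = rank([A|b]) = 4.
The system is consistent.
rank = 4 < 5 unknowns, so there are infinitely many solutions.

infinite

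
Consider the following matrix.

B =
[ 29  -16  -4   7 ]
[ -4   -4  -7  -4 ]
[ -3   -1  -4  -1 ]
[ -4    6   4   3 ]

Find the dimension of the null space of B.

Row reduce to echelon form.
R2 ← R2 + (4/29)·R1: [0, -180/29, -219/29, -88/29]
R3 ← R3 + (3/29)·R1: [0, -77/29, -128/29, -8/29]
R4 ← R4 + (4/29)·R1: [0, 110/29, 100/29, 115/29]
R3 ← R3 − (77/180)·R2: [0, 0, -71/60, 46/45]
R4 ← R4 + (11/18)·R2: [0, 0, -7/6, 19/9]
R4 ← R4 − (70/71)·R3: [0, 0, 0, 235/213]
4 nonzero rows, so rank(B) = 4.
B has 4 columns; by rank–nullity, nullity = 4 − 4 = 0.

0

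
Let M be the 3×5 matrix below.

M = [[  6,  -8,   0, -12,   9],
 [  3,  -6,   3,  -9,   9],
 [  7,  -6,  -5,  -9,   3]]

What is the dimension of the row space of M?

Row reduce to echelon form.
R2 ← R2 − (1/2)·R1: [0, -2, 3, -3, 9/2]
R3 ← R3 − (7/6)·R1: [0, 10/3, -5, 5, -15/2]
R3 ← R3 + (5/3)·R2: [0, 0, 0, 0, 0]
Echelon form has 2 nonzero rows, so rank(M) = 2.
The row space has dimension equal to the rank: 2.

2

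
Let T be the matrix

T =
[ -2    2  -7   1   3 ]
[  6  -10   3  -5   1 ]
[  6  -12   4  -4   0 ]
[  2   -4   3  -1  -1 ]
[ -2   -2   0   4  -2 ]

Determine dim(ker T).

Row reduce to echelon form.
R2 ← R2 + (3)·R1: [0, -4, -18, -2, 10]
R3 ← R3 + (3)·R1: [0, -6, -17, -1, 9]
R4 ← R4 + R1: [0, -2, -4, 0, 2]
R5 ← R5 − R1: [0, -4, 7, 3, -5]
R3 ← R3 − (3/2)·R2: [0, 0, 10, 2, -6]
R4 ← R4 − (1/2)·R2: [0, 0, 5, 1, -3]
R5 ← R5 − R2: [0, 0, 25, 5, -15]
R4 ← R4 − (1/2)·R3: [0, 0, 0, 0, 0]
R5 ← R5 − (5/2)·R3: [0, 0, 0, 0, 0]
3 nonzero rows, so rank(T) = 3.
T has 5 columns; by rank–nullity, nullity = 5 − 3 = 2.

2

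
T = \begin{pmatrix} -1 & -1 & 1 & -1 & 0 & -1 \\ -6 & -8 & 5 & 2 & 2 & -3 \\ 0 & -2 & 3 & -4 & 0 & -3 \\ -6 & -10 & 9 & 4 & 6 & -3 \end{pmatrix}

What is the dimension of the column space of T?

Row reduce to echelon form.
R2 ← R2 − (6)·R1: [0, -2, -1, 8, 2, 3]
R4 ← R4 − (6)·R1: [0, -4, 3, 10, 6, 3]
R3 ← R3 − R2: [0, 0, 4, -12, -2, -6]
R4 ← R4 − (2)·R2: [0, 0, 5, -6, 2, -3]
R4 ← R4 − (5/4)·R3: [0, 0, 0, 9, 9/2, 9/2]
Echelon form has 4 nonzero rows, so rank(T) = 4.
The column space has dimension equal to the rank: 4.

4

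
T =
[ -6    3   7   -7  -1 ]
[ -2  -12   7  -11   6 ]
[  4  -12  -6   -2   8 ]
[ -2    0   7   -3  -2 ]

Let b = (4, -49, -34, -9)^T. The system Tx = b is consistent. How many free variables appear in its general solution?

2

Row reduce the augmented matrix [T | b].
R2 ← R2 − (1/3)·R1: [0, -13, 14/3, -26/3, 19/3, -151/3]
R3 ← R3 + (2/3)·R1: [0, -10, -4/3, -20/3, 22/3, -94/3]
R4 ← R4 − (1/3)·R1: [0, -1, 14/3, -2/3, -5/3, -31/3]
R3 ← R3 − (10/13)·R2: [0, 0, -64/13, 0, 32/13, 96/13]
R4 ← R4 − (1/13)·R2: [0, 0, 56/13, 0, -28/13, -84/13]
R4 ← R4 + (7/8)·R3: [0, 0, 0, 0, 0, 0]
The echelon form has 3 nonzero rows, and every pivot lies in the first 5 columns, so rank(T) = rank([T|b]) = 3.
The system is consistent.
Free variables = (unknowns) − (rank) = 5 − 3 = 2.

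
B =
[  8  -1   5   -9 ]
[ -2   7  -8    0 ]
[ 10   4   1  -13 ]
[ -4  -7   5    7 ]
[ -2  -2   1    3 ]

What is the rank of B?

2

Row reduce to echelon form.
R2 ← R2 + (1/4)·R1: [0, 27/4, -27/4, -9/4]
R3 ← R3 − (5/4)·R1: [0, 21/4, -21/4, -7/4]
R4 ← R4 + (1/2)·R1: [0, -15/2, 15/2, 5/2]
R5 ← R5 + (1/4)·R1: [0, -9/4, 9/4, 3/4]
R3 ← R3 − (7/9)·R2: [0, 0, 0, 0]
R4 ← R4 + (10/9)·R2: [0, 0, 0, 0]
R5 ← R5 + (1/3)·R2: [0, 0, 0, 0]
Echelon form has 2 nonzero rows, so rank(B) = 2.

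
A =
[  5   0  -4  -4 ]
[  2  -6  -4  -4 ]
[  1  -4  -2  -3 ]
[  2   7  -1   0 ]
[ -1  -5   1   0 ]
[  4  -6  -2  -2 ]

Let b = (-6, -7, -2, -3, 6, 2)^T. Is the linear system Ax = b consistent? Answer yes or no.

no

Row reduce the augmented matrix [A | b].
R2 ← R2 − (2/5)·R1: [0, -6, -12/5, -12/5, -23/5]
R3 ← R3 − (1/5)·R1: [0, -4, -6/5, -11/5, -4/5]
R4 ← R4 − (2/5)·R1: [0, 7, 3/5, 8/5, -3/5]
R5 ← R5 + (1/5)·R1: [0, -5, 1/5, -4/5, 24/5]
R6 ← R6 − (4/5)·R1: [0, -6, 6/5, 6/5, 34/5]
R3 ← R3 − (2/3)·R2: [0, 0, 2/5, -3/5, 34/15]
R4 ← R4 + (7/6)·R2: [0, 0, -11/5, -6/5, -179/30]
R5 ← R5 − (5/6)·R2: [0, 0, 11/5, 6/5, 259/30]
R6 ← R6 − R2: [0, 0, 18/5, 18/5, 57/5]
R4 ← R4 + (11/2)·R3: [0, 0, 0, -9/2, 13/2]
R5 ← R5 − (11/2)·R3: [0, 0, 0, 9/2, -23/6]
R6 ← R6 − (9)·R3: [0, 0, 0, 9, -9]
R5 ← R5 + R4: [0, 0, 0, 0, 8/3]
R6 ← R6 + (2)·R4: [0, 0, 0, 0, 4]
R6 ← R6 − (3/2)·R5: [0, 0, 0, 0, 0]
The echelon form has 5 nonzero rows; the last pivot sits in the augmented column, so rank(A) = 4 but rank([A|b]) = 5.
Since the ranks differ, the system is inconsistent.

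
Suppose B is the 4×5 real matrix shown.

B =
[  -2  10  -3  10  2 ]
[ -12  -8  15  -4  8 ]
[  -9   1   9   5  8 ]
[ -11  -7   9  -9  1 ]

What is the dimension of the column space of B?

3

Row reduce to echelon form.
R2 ← R2 − (6)·R1: [0, -68, 33, -64, -4]
R3 ← R3 − (9/2)·R1: [0, -44, 45/2, -40, -1]
R4 ← R4 − (11/2)·R1: [0, -62, 51/2, -64, -10]
R3 ← R3 − (11/17)·R2: [0, 0, 39/34, 24/17, 27/17]
R4 ← R4 − (31/34)·R2: [0, 0, -78/17, -96/17, -108/17]
R4 ← R4 + (4)·R3: [0, 0, 0, 0, 0]
Echelon form has 3 nonzero rows, so rank(B) = 3.
The column space has dimension equal to the rank: 3.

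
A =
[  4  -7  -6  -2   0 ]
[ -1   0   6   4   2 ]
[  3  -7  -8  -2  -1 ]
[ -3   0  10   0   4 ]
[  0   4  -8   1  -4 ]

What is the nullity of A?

0

Row reduce to echelon form.
R2 ← R2 + (1/4)·R1: [0, -7/4, 9/2, 7/2, 2]
R3 ← R3 − (3/4)·R1: [0, -7/4, -7/2, -1/2, -1]
R4 ← R4 + (3/4)·R1: [0, -21/4, 11/2, -3/2, 4]
R3 ← R3 − R2: [0, 0, -8, -4, -3]
R4 ← R4 − (3)·R2: [0, 0, -8, -12, -2]
R5 ← R5 + (16/7)·R2: [0, 0, 16/7, 9, 4/7]
R4 ← R4 − R3: [0, 0, 0, -8, 1]
R5 ← R5 + (2/7)·R3: [0, 0, 0, 55/7, -2/7]
R5 ← R5 + (55/56)·R4: [0, 0, 0, 0, 39/56]
5 nonzero rows, so rank(A) = 5.
A has 5 columns; by rank–nullity, nullity = 5 − 5 = 0.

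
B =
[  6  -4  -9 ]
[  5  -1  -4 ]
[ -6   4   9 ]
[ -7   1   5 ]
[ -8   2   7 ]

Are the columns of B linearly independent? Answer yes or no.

no

Row reduce B to echelon form.
R2 ← R2 − (5/6)·R1: [0, 7/3, 7/2]
R3 ← R3 + R1: [0, 0, 0]
R4 ← R4 + (7/6)·R1: [0, -11/3, -11/2]
R5 ← R5 + (4/3)·R1: [0, -10/3, -5]
R4 ← R4 + (11/7)·R2: [0, 0, 0]
R5 ← R5 + (10/7)·R2: [0, 0, 0]
2 pivots among 3 columns.
Only 2 < 3 pivot columns, so the columns are linearly dependent.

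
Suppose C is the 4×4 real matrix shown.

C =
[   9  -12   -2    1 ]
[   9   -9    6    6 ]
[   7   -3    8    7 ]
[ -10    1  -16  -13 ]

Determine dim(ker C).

1

Row reduce to echelon form.
R2 ← R2 − R1: [0, 3, 8, 5]
R3 ← R3 − (7/9)·R1: [0, 19/3, 86/9, 56/9]
R4 ← R4 + (10/9)·R1: [0, -37/3, -164/9, -107/9]
R3 ← R3 − (19/9)·R2: [0, 0, -22/3, -13/3]
R4 ← R4 + (37/9)·R2: [0, 0, 44/3, 26/3]
R4 ← R4 + (2)·R3: [0, 0, 0, 0]
3 nonzero rows, so rank(C) = 3.
C has 4 columns; by rank–nullity, nullity = 4 − 3 = 1.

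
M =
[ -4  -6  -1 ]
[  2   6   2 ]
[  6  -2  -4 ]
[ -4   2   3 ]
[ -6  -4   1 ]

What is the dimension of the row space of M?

Row reduce to echelon form.
R2 ← R2 + (1/2)·R1: [0, 3, 3/2]
R3 ← R3 + (3/2)·R1: [0, -11, -11/2]
R4 ← R4 − R1: [0, 8, 4]
R5 ← R5 − (3/2)·R1: [0, 5, 5/2]
R3 ← R3 + (11/3)·R2: [0, 0, 0]
R4 ← R4 − (8/3)·R2: [0, 0, 0]
R5 ← R5 − (5/3)·R2: [0, 0, 0]
Echelon form has 2 nonzero rows, so rank(M) = 2.
The row space has dimension equal to the rank: 2.

2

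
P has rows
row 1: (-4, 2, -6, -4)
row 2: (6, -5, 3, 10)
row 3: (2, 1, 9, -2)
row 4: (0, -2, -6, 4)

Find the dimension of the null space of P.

Row reduce to echelon form.
R2 ← R2 + (3/2)·R1: [0, -2, -6, 4]
R3 ← R3 + (1/2)·R1: [0, 2, 6, -4]
R3 ← R3 + R2: [0, 0, 0, 0]
R4 ← R4 − R2: [0, 0, 0, 0]
2 nonzero rows, so rank(P) = 2.
P has 4 columns; by rank–nullity, nullity = 4 − 2 = 2.

2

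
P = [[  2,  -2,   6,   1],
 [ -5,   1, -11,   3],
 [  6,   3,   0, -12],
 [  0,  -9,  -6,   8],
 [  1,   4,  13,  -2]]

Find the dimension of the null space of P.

Row reduce to echelon form.
R2 ← R2 + (5/2)·R1: [0, -4, 4, 11/2]
R3 ← R3 − (3)·R1: [0, 9, -18, -15]
R5 ← R5 − (1/2)·R1: [0, 5, 10, -5/2]
R3 ← R3 + (9/4)·R2: [0, 0, -9, -21/8]
R4 ← R4 − (9/4)·R2: [0, 0, -15, -35/8]
R5 ← R5 + (5/4)·R2: [0, 0, 15, 35/8]
R4 ← R4 − (5/3)·R3: [0, 0, 0, 0]
R5 ← R5 + (5/3)·R3: [0, 0, 0, 0]
3 nonzero rows, so rank(P) = 3.
P has 4 columns; by rank–nullity, nullity = 4 − 3 = 1.

1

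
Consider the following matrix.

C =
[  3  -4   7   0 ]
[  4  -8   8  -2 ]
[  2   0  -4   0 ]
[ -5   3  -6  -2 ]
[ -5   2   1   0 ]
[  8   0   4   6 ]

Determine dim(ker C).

Row reduce to echelon form.
R2 ← R2 − (4/3)·R1: [0, -8/3, -4/3, -2]
R3 ← R3 − (2/3)·R1: [0, 8/3, -26/3, 0]
R4 ← R4 + (5/3)·R1: [0, -11/3, 17/3, -2]
R5 ← R5 + (5/3)·R1: [0, -14/3, 38/3, 0]
R6 ← R6 − (8/3)·R1: [0, 32/3, -44/3, 6]
R3 ← R3 + R2: [0, 0, -10, -2]
R4 ← R4 − (11/8)·R2: [0, 0, 15/2, 3/4]
R5 ← R5 − (7/4)·R2: [0, 0, 15, 7/2]
R6 ← R6 + (4)·R2: [0, 0, -20, -2]
R4 ← R4 + (3/4)·R3: [0, 0, 0, -3/4]
R5 ← R5 + (3/2)·R3: [0, 0, 0, 1/2]
R6 ← R6 − (2)·R3: [0, 0, 0, 2]
R5 ← R5 + (2/3)·R4: [0, 0, 0, 0]
R6 ← R6 + (8/3)·R4: [0, 0, 0, 0]
4 nonzero rows, so rank(C) = 4.
C has 4 columns; by rank–nullity, nullity = 4 − 4 = 0.

0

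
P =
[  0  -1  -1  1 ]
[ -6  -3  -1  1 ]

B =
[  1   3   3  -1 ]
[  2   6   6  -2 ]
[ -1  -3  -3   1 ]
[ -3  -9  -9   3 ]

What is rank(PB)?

First compute PB:
[[ -4, -12, -12,   4],
 [-14, -42, -42,  14]]
Now row reduce the product.
R2 ← R2 − (7/2)·R1: [0, 0, 0, 0]
1 nonzero row, so rank(PB) = 1.

1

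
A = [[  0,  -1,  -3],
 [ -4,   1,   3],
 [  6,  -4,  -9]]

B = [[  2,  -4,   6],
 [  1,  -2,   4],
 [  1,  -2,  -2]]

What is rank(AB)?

First compute AB:
[[ -4,   8,   2],
 [ -4,   8, -26],
 [ -1,   2,  38]]
Now row reduce the product.
R2 ← R2 − R1: [0, 0, -28]
R3 ← R3 − (1/4)·R1: [0, 0, 75/2]
R3 ← R3 + (75/56)·R2: [0, 0, 0]
2 nonzero rows, so rank(AB) = 2.

2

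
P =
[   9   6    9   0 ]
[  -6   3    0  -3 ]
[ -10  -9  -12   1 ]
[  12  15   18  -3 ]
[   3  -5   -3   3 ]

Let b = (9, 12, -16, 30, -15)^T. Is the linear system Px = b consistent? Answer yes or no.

Row reduce the augmented matrix [P | b].
R2 ← R2 + (2/3)·R1: [0, 7, 6, -3, 18]
R3 ← R3 + (10/9)·R1: [0, -7/3, -2, 1, -6]
R4 ← R4 − (4/3)·R1: [0, 7, 6, -3, 18]
R5 ← R5 − (1/3)·R1: [0, -7, -6, 3, -18]
R3 ← R3 + (1/3)·R2: [0, 0, 0, 0, 0]
R4 ← R4 − R2: [0, 0, 0, 0, 0]
R5 ← R5 + R2: [0, 0, 0, 0, 0]
The echelon form has 2 nonzero rows, and every pivot lies in the first 4 columns, so rank(P) = rank([P|b]) = 2.
The system is consistent.

yes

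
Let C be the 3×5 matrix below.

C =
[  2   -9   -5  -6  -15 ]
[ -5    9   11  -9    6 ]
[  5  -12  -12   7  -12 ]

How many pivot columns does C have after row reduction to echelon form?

Row reduce to echelon form.
R2 ← R2 + (5/2)·R1: [0, -27/2, -3/2, -24, -63/2]
R3 ← R3 − (5/2)·R1: [0, 21/2, 1/2, 22, 51/2]
R3 ← R3 + (7/9)·R2: [0, 0, -2/3, 10/3, 1]
Echelon form has 3 nonzero rows, so rank(C) = 3.
Each nonzero row contributes one pivot column: 3 pivot columns.

3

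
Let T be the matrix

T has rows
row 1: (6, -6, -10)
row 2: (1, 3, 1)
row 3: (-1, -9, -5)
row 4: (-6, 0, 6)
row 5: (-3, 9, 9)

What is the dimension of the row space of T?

2

Row reduce to echelon form.
R2 ← R2 − (1/6)·R1: [0, 4, 8/3]
R3 ← R3 + (1/6)·R1: [0, -10, -20/3]
R4 ← R4 + R1: [0, -6, -4]
R5 ← R5 + (1/2)·R1: [0, 6, 4]
R3 ← R3 + (5/2)·R2: [0, 0, 0]
R4 ← R4 + (3/2)·R2: [0, 0, 0]
R5 ← R5 − (3/2)·R2: [0, 0, 0]
Echelon form has 2 nonzero rows, so rank(T) = 2.
The row space has dimension equal to the rank: 2.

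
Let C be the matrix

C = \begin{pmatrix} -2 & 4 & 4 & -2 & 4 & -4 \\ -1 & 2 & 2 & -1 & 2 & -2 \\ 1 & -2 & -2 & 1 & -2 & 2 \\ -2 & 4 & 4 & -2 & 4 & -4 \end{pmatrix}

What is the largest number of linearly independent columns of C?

1

Row reduce to echelon form.
R2 ← R2 − (1/2)·R1: [0, 0, 0, 0, 0, 0]
R3 ← R3 + (1/2)·R1: [0, 0, 0, 0, 0, 0]
R4 ← R4 − R1: [0, 0, 0, 0, 0, 0]
Echelon form has 1 nonzero row, so rank(C) = 1.
The rank gives the maximum number of linearly independent columns: 1.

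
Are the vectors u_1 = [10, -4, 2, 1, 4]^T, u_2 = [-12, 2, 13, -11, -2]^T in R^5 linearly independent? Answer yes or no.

yes

Form the matrix with these vectors as rows and row reduce.
R2 ← R2 + (6/5)·R1: [0, -14/5, 77/5, -49/5, 14/5]
2 nonzero rows, so the 2 vectors span a space of dimension 2.
Since 2 = 2, the vectors are linearly independent.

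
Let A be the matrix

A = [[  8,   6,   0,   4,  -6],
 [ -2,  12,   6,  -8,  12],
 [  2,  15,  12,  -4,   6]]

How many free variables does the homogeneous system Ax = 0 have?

Row reduce to echelon form.
R2 ← R2 + (1/4)·R1: [0, 27/2, 6, -7, 21/2]
R3 ← R3 − (1/4)·R1: [0, 27/2, 12, -5, 15/2]
R3 ← R3 − R2: [0, 0, 6, 2, -3]
3 nonzero rows, so rank(A) = 3.
A has 5 columns; by rank–nullity, nullity = 5 − 3 = 2.

2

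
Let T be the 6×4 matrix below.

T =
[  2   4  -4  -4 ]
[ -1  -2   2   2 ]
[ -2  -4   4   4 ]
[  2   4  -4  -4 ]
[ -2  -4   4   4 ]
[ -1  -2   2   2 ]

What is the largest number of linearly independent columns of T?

Row reduce to echelon form.
R2 ← R2 + (1/2)·R1: [0, 0, 0, 0]
R3 ← R3 + R1: [0, 0, 0, 0]
R4 ← R4 − R1: [0, 0, 0, 0]
R5 ← R5 + R1: [0, 0, 0, 0]
R6 ← R6 + (1/2)·R1: [0, 0, 0, 0]
Echelon form has 1 nonzero row, so rank(T) = 1.
The rank gives the maximum number of linearly independent columns: 1.

1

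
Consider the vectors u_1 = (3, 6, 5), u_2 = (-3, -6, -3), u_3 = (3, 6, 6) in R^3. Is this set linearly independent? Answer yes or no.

no

Form the matrix with these vectors as rows and row reduce.
R2 ← R2 + R1: [0, 0, 2]
R3 ← R3 − R1: [0, 0, 1]
R3 ← R3 − (1/2)·R2: [0, 0, 0]
2 nonzero rows, so the 3 vectors span a space of dimension 2.
Since 2 < 3, the vectors are linearly dependent.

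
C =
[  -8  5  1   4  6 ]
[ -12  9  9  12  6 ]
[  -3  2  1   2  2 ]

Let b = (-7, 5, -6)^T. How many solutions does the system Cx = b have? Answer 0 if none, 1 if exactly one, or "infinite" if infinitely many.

0

Row reduce the augmented matrix [C | b].
R2 ← R2 − (3/2)·R1: [0, 3/2, 15/2, 6, -3, 31/2]
R3 ← R3 − (3/8)·R1: [0, 1/8, 5/8, 1/2, -1/4, -27/8]
R3 ← R3 − (1/12)·R2: [0, 0, 0, 0, 0, -14/3]
The echelon form has 3 nonzero rows; the last pivot sits in the augmented column, so rank(C) = 2 but rank([C|b]) = 3.
Since the ranks differ, the system is inconsistent.
It has no solutions.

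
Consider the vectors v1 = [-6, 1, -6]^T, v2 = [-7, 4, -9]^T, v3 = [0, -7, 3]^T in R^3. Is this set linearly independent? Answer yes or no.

Form the matrix with these vectors as rows and row reduce.
R2 ← R2 − (7/6)·R1: [0, 17/6, -2]
R3 ← R3 + (42/17)·R2: [0, 0, -33/17]
3 nonzero rows, so the 3 vectors span a space of dimension 3.
Since 3 = 3, the vectors are linearly independent.

yes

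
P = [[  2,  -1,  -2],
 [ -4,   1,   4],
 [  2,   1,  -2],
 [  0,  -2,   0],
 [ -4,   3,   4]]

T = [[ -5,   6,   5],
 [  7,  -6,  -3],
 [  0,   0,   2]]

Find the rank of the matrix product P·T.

2

First compute PT:
[[-17,  18,   9],
 [ 27, -30, -15],
 [ -3,   6,   3],
 [-14,  12,   6],
 [ 41, -42, -21]]
Now row reduce the product.
R2 ← R2 + (27/17)·R1: [0, -24/17, -12/17]
R3 ← R3 − (3/17)·R1: [0, 48/17, 24/17]
R4 ← R4 − (14/17)·R1: [0, -48/17, -24/17]
R5 ← R5 + (41/17)·R1: [0, 24/17, 12/17]
R3 ← R3 + (2)·R2: [0, 0, 0]
R4 ← R4 − (2)·R2: [0, 0, 0]
R5 ← R5 + R2: [0, 0, 0]
2 nonzero rows, so rank(PT) = 2.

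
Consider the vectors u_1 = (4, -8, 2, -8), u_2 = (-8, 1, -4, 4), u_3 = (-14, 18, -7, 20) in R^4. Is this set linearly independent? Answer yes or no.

no

Form the matrix with these vectors as rows and row reduce.
R2 ← R2 + (2)·R1: [0, -15, 0, -12]
R3 ← R3 + (7/2)·R1: [0, -10, 0, -8]
R3 ← R3 − (2/3)·R2: [0, 0, 0, 0]
2 nonzero rows, so the 3 vectors span a space of dimension 2.
Since 2 < 3, the vectors are linearly dependent.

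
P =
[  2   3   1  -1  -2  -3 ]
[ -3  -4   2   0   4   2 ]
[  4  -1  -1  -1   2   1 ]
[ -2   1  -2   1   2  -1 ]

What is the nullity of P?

Row reduce to echelon form.
R2 ← R2 + (3/2)·R1: [0, 1/2, 7/2, -3/2, 1, -5/2]
R3 ← R3 − (2)·R1: [0, -7, -3, 1, 6, 7]
R4 ← R4 + R1: [0, 4, -1, 0, 0, -4]
R3 ← R3 + (14)·R2: [0, 0, 46, -20, 20, -28]
R4 ← R4 − (8)·R2: [0, 0, -29, 12, -8, 16]
R4 ← R4 + (29/46)·R3: [0, 0, 0, -14/23, 106/23, -38/23]
4 nonzero rows, so rank(P) = 4.
P has 6 columns; by rank–nullity, nullity = 6 − 4 = 2.

2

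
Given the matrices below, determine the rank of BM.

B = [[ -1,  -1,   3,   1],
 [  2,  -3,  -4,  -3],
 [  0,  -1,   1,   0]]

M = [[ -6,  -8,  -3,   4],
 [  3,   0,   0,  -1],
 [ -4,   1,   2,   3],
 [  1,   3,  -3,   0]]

3

First compute BM:
[[ -8,  14,   6,   6],
 [ -8, -29,  -5,  -1],
 [ -7,   1,   2,   4]]
Now row reduce the product.
R2 ← R2 − R1: [0, -43, -11, -7]
R3 ← R3 − (7/8)·R1: [0, -45/4, -13/4, -5/4]
R3 ← R3 − (45/172)·R2: [0, 0, -16/43, 25/43]
3 nonzero rows, so rank(BM) = 3.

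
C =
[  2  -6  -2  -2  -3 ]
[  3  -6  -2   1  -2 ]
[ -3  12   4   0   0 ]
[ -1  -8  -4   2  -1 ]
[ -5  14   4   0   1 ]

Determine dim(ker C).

Row reduce to echelon form.
R2 ← R2 − (3/2)·R1: [0, 3, 1, 4, 5/2]
R3 ← R3 + (3/2)·R1: [0, 3, 1, -3, -9/2]
R4 ← R4 + (1/2)·R1: [0, -11, -5, 1, -5/2]
R5 ← R5 + (5/2)·R1: [0, -1, -1, -5, -13/2]
R3 ← R3 − R2: [0, 0, 0, -7, -7]
R4 ← R4 + (11/3)·R2: [0, 0, -4/3, 47/3, 20/3]
R5 ← R5 + (1/3)·R2: [0, 0, -2/3, -11/3, -17/3]
Swap R3 ↔ R4
R5 ← R5 − (1/2)·R3: [0, 0, 0, -23/2, -9]
R5 ← R5 − (23/14)·R4: [0, 0, 0, 0, 5/2]
5 nonzero rows, so rank(C) = 5.
C has 5 columns; by rank–nullity, nullity = 5 − 5 = 0.

0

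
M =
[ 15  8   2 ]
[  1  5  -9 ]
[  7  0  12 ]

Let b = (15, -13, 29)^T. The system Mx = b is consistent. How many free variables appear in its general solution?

Row reduce the augmented matrix [M | b].
R2 ← R2 − (1/15)·R1: [0, 67/15, -137/15, -14]
R3 ← R3 − (7/15)·R1: [0, -56/15, 166/15, 22]
R3 ← R3 + (56/67)·R2: [0, 0, 230/67, 690/67]
The echelon form has 3 nonzero rows, and every pivot lies in the first 3 columns, so rank(M) = rank([M|b]) = 3.
The system is consistent.
Free variables = (unknowns) − (rank) = 3 − 3 = 0.

0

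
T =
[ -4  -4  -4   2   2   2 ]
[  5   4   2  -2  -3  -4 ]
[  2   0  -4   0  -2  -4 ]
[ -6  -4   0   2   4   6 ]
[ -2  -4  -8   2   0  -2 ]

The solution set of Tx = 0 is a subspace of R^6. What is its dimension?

Row reduce to echelon form.
R2 ← R2 + (5/4)·R1: [0, -1, -3, 1/2, -1/2, -3/2]
R3 ← R3 + (1/2)·R1: [0, -2, -6, 1, -1, -3]
R4 ← R4 − (3/2)·R1: [0, 2, 6, -1, 1, 3]
R5 ← R5 − (1/2)·R1: [0, -2, -6, 1, -1, -3]
R3 ← R3 − (2)·R2: [0, 0, 0, 0, 0, 0]
R4 ← R4 + (2)·R2: [0, 0, 0, 0, 0, 0]
R5 ← R5 − (2)·R2: [0, 0, 0, 0, 0, 0]
2 nonzero rows, so rank(T) = 2.
T has 6 columns; by rank–nullity, nullity = 6 − 2 = 4.

4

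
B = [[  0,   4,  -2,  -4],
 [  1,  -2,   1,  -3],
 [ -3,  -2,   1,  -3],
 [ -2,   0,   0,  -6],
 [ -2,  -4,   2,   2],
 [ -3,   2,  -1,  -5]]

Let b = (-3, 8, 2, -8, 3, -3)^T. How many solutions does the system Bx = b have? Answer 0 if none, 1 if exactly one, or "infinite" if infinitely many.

0

Row reduce the augmented matrix [B | b].
Swap R1 ↔ R2
R3 ← R3 + (3)·R1: [0, -8, 4, -12, 26]
R4 ← R4 + (2)·R1: [0, -4, 2, -12, 8]
R5 ← R5 + (2)·R1: [0, -8, 4, -4, 19]
R6 ← R6 + (3)·R1: [0, -4, 2, -14, 21]
R3 ← R3 + (2)·R2: [0, 0, 0, -20, 20]
R4 ← R4 + R2: [0, 0, 0, -16, 5]
R5 ← R5 + (2)·R2: [0, 0, 0, -12, 13]
R6 ← R6 + R2: [0, 0, 0, -18, 18]
R4 ← R4 − (4/5)·R3: [0, 0, 0, 0, -11]
R5 ← R5 − (3/5)·R3: [0, 0, 0, 0, 1]
R6 ← R6 − (9/10)·R3: [0, 0, 0, 0, 0]
R5 ← R5 + (1/11)·R4: [0, 0, 0, 0, 0]
The echelon form has 4 nonzero rows; the last pivot sits in the augmented column, so rank(B) = 3 but rank([B|b]) = 4.
Since the ranks differ, the system is inconsistent.
It has no solutions.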